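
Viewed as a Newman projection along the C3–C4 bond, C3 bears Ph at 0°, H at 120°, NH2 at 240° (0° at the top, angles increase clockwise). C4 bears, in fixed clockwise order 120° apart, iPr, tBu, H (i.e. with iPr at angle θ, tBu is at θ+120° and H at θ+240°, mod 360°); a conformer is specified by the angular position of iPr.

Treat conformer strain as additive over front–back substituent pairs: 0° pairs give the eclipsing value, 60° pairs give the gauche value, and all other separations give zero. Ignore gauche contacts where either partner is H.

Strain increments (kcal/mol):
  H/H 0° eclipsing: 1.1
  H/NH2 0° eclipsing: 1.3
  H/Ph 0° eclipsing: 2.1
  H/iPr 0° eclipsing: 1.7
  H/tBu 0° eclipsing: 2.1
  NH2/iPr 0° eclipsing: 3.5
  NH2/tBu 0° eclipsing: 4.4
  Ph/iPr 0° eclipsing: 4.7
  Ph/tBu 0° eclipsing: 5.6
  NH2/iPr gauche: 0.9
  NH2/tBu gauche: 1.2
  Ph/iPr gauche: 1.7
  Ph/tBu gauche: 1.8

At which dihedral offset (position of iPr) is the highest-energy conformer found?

240°

iPr at 0° (eclipsed): Ph(0°)/iPr(0°) eclipsed 4.7; H(120°)/tBu(120°) eclipsed 2.1; NH2(240°)/H(240°) eclipsed 1.3 → 8.1 kcal/mol.
iPr at 60° (staggered): Ph(0°)/iPr(60°) gauche 1.7; NH2(240°)/tBu(180°) gauche 1.2 → 2.9 kcal/mol.
iPr at 120° (eclipsed): Ph(0°)/H(0°) eclipsed 2.1; H(120°)/iPr(120°) eclipsed 1.7; NH2(240°)/tBu(240°) eclipsed 4.4 → 8.2 kcal/mol.
iPr at 180° (staggered): Ph(0°)/tBu(300°) gauche 1.8; NH2(240°)/iPr(180°) gauche 0.9; NH2(240°)/tBu(300°) gauche 1.2 → 3.9 kcal/mol.
iPr at 240° (eclipsed): Ph(0°)/tBu(0°) eclipsed 5.6; H(120°)/H(120°) eclipsed 1.1; NH2(240°)/iPr(240°) eclipsed 3.5 → 10.2 kcal/mol.
iPr at 300° (staggered): Ph(0°)/iPr(300°) gauche 1.7; Ph(0°)/tBu(60°) gauche 1.8; NH2(240°)/iPr(300°) gauche 0.9 → 4.4 kcal/mol.
The maximum (10.2 kcal/mol) occurs with iPr at 240°.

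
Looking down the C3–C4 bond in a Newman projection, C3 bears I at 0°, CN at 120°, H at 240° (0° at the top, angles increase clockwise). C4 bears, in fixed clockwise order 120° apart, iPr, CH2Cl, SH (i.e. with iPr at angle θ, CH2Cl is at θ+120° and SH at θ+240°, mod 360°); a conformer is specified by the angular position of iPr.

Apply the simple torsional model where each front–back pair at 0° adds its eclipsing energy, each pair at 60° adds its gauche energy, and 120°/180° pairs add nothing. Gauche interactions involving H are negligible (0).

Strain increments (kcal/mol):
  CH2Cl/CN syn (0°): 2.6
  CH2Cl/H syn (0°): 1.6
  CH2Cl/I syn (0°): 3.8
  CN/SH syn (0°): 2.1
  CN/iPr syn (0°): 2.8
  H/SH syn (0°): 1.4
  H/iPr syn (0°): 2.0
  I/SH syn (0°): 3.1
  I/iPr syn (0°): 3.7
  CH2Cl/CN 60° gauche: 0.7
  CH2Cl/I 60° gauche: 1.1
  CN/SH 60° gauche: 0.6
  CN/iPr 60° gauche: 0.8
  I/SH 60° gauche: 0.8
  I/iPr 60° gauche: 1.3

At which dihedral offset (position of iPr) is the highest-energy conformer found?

iPr at 0° is eclipsed. I at 0° is eclipsed with iPr at 0° (3.7); CN at 120° is eclipsed with CH2Cl at 120° (2.6); H at 240° is eclipsed with SH at 240° (1.4). Total 7.7 kcal/mol.
iPr at 60° is staggered. I at 0° is gauche with iPr at 60° (1.3); I at 0° is gauche with SH at 300° (0.8); CN at 120° is gauche with iPr at 60° (0.8); CN at 120° is gauche with CH2Cl at 180° (0.7). Total 3.6 kcal/mol.
iPr at 120° is eclipsed. I at 0° is eclipsed with SH at 0° (3.1); CN at 120° is eclipsed with iPr at 120° (2.8); H at 240° is eclipsed with CH2Cl at 240° (1.6). Total 7.5 kcal/mol.
iPr at 180° is staggered. I at 0° is gauche with CH2Cl at 300° (1.1); I at 0° is gauche with SH at 60° (0.8); CN at 120° is gauche with iPr at 180° (0.8); CN at 120° is gauche with SH at 60° (0.6). Total 3.3 kcal/mol.
iPr at 240° is eclipsed. I at 0° is eclipsed with CH2Cl at 0° (3.8); CN at 120° is eclipsed with SH at 120° (2.1); H at 240° is eclipsed with iPr at 240° (2.0). Total 7.9 kcal/mol.
iPr at 300° is staggered. I at 0° is gauche with iPr at 300° (1.3); I at 0° is gauche with CH2Cl at 60° (1.1); CN at 120° is gauche with CH2Cl at 60° (0.7); CN at 120° is gauche with SH at 180° (0.6). Total 3.7 kcal/mol.
The maximum (7.9 kcal/mol) occurs with iPr at 240°.

240°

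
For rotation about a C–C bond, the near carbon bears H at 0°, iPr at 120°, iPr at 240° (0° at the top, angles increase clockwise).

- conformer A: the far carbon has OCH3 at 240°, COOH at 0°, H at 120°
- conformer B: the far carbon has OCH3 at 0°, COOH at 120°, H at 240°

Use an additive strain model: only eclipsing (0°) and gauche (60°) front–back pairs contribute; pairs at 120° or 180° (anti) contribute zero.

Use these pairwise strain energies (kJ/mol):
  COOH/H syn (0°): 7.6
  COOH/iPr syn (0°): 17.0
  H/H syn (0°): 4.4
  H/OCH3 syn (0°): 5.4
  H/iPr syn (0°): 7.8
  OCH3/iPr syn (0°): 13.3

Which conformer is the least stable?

B

A is eclipsed. H at 0° is eclipsed with COOH at 0° (7.6); iPr at 120° is eclipsed with H at 120° (7.8); iPr at 240° is eclipsed with OCH3 at 240° (13.3). Total 28.7 kJ/mol.
B is eclipsed. H at 0° is eclipsed with OCH3 at 0° (5.4); iPr at 120° is eclipsed with COOH at 120° (17.0); iPr at 240° is eclipsed with H at 240° (7.8). Total 30.2 kJ/mol.
B has the highest total (30.2 kJ/mol).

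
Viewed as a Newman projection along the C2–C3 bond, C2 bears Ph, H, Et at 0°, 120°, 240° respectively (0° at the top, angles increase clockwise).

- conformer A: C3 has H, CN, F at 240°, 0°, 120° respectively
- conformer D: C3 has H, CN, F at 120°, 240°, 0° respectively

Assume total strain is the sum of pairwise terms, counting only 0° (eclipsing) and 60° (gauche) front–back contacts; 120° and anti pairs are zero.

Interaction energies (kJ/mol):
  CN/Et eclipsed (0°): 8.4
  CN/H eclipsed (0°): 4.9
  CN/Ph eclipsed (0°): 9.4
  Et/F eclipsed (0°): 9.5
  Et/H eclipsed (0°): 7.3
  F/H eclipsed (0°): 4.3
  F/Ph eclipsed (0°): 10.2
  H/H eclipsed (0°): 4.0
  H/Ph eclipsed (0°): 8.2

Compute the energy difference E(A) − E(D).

-1.6 kJ/mol

A (eclipsed): Ph(0°)/CN(0°) eclipsed 9.4; H(120°)/F(120°) eclipsed 4.3; Et(240°)/H(240°) eclipsed 7.3 → 21.0 kJ/mol.
D (eclipsed): Ph(0°)/F(0°) eclipsed 10.2; H(120°)/H(120°) eclipsed 4.0; Et(240°)/CN(240°) eclipsed 8.4 → 22.6 kJ/mol.
E(A) − E(D) = 21.0 − 22.6 = -1.6 kJ/mol.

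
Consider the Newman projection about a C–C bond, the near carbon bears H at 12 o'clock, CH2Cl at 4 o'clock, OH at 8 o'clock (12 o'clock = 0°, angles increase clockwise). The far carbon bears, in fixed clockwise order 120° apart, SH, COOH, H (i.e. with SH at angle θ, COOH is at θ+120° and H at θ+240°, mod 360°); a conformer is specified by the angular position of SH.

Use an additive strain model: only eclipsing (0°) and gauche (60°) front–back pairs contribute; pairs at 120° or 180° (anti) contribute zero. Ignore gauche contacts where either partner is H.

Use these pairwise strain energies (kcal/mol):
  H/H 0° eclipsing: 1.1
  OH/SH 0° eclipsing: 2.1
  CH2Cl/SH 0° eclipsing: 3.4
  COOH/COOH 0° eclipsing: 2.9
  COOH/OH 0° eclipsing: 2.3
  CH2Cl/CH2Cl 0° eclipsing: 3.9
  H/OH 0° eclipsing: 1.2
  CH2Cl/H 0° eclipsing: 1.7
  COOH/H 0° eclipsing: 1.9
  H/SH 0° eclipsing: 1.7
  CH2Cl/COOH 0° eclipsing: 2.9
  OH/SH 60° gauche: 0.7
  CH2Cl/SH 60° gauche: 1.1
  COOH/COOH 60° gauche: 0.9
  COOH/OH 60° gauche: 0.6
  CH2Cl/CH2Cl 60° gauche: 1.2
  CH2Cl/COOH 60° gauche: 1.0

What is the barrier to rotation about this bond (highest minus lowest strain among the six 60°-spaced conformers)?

SH at 0° is eclipsed. H at 0° is eclipsed with SH at 0° (1.7); CH2Cl at 120° is eclipsed with COOH at 120° (2.9); OH at 240° is eclipsed with H at 240° (1.2). Total 5.8 kcal/mol.
SH at 60° is staggered. CH2Cl at 120° is gauche with SH at 60° (1.1); CH2Cl at 120° is gauche with COOH at 180° (1.0); OH at 240° is gauche with COOH at 180° (0.6). Total 2.7 kcal/mol.
SH at 120° is eclipsed. H at 0° is eclipsed with H at 0° (1.1); CH2Cl at 120° is eclipsed with SH at 120° (3.4); OH at 240° is eclipsed with COOH at 240° (2.3). Total 6.8 kcal/mol.
SH at 180° is staggered. CH2Cl at 120° is gauche with SH at 180° (1.1); OH at 240° is gauche with SH at 180° (0.7); OH at 240° is gauche with COOH at 300° (0.6). Total 2.4 kcal/mol.
SH at 240° is eclipsed. H at 0° is eclipsed with COOH at 0° (1.9); CH2Cl at 120° is eclipsed with H at 120° (1.7); OH at 240° is eclipsed with SH at 240° (2.1). Total 5.7 kcal/mol.
SH at 300° is staggered. CH2Cl at 120° is gauche with COOH at 60° (1.0); OH at 240° is gauche with SH at 300° (0.7). Total 1.7 kcal/mol.
Max at 120° (6.8 kcal/mol), min at 300° (1.7 kcal/mol); barrier = 5.1 kcal/mol.

5.1 kcal/mol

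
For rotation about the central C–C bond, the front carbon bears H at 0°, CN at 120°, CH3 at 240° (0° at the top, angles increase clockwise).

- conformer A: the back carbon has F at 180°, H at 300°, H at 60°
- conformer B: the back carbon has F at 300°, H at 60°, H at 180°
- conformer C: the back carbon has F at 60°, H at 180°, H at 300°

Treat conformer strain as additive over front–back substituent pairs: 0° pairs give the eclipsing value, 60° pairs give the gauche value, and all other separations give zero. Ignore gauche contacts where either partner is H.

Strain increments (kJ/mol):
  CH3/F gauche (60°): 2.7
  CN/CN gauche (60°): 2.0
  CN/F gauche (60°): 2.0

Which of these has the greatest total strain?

A

A is staggered. CN at 120° is gauche with F at 180° (2.0); CH3 at 240° is gauche with F at 180° (2.7). Total 4.7 kJ/mol.
B is staggered. CH3 at 240° is gauche with F at 300° (2.7). Total 2.7 kJ/mol.
C is staggered. CN at 120° is gauche with F at 60° (2.0). Total 2.0 kJ/mol.
A has the highest total (4.7 kJ/mol).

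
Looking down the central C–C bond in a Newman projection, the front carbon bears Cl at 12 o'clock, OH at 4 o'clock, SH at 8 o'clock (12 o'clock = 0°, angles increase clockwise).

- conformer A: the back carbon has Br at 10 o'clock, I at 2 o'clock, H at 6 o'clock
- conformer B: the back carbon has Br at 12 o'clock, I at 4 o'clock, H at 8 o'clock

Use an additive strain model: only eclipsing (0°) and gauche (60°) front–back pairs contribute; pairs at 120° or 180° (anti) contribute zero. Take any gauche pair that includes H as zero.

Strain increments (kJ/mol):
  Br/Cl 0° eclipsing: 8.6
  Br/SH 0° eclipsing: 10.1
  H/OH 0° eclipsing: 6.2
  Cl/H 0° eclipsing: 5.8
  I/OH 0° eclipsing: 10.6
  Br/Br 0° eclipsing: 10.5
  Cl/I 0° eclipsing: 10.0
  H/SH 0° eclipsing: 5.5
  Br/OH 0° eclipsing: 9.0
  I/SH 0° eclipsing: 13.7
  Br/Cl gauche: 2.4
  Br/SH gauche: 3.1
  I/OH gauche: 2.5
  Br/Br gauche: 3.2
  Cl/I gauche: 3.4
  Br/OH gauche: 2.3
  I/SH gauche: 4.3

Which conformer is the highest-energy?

B

A (staggered): Cl(0°)/Br(300°) gauche 2.4; Cl(0°)/I(60°) gauche 3.4; OH(120°)/I(60°) gauche 2.5; SH(240°)/Br(300°) gauche 3.1 → 11.4 kJ/mol.
B (eclipsed): Cl(0°)/Br(0°) eclipsed 8.6; OH(120°)/I(120°) eclipsed 10.6; SH(240°)/H(240°) eclipsed 5.5 → 24.7 kJ/mol.
B has the highest total (24.7 kJ/mol).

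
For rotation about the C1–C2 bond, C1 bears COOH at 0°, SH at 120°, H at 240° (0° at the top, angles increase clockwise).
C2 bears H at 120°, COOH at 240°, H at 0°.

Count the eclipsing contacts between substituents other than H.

0

Every eclipsing pair involves H, so the count is 0.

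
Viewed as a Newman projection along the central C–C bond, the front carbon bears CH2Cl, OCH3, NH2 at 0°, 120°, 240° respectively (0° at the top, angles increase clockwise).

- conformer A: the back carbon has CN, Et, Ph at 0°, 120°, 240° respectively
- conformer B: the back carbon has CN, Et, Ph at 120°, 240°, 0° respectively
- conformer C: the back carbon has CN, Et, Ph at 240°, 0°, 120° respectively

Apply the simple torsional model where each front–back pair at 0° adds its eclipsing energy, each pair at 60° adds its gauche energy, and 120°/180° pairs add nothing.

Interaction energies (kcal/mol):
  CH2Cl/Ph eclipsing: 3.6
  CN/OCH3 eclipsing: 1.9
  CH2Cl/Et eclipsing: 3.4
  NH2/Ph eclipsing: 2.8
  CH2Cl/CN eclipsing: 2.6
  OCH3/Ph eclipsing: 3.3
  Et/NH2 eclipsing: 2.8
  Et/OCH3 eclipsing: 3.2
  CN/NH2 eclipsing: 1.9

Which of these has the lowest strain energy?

B

A (eclipsed): CH2Cl–CN eclipsed, OCH3–Et eclipsed, NH2–Ph eclipsed; 2.6 + 3.2 + 2.8 = 8.6 kcal/mol.
B (eclipsed): CH2Cl–Ph eclipsed, OCH3–CN eclipsed, NH2–Et eclipsed; 3.6 + 1.9 + 2.8 = 8.3 kcal/mol.
C (eclipsed): CH2Cl–Et eclipsed, OCH3–Ph eclipsed, NH2–CN eclipsed; 3.4 + 3.3 + 1.9 = 8.6 kcal/mol.
B has the lowest total (8.3 kcal/mol).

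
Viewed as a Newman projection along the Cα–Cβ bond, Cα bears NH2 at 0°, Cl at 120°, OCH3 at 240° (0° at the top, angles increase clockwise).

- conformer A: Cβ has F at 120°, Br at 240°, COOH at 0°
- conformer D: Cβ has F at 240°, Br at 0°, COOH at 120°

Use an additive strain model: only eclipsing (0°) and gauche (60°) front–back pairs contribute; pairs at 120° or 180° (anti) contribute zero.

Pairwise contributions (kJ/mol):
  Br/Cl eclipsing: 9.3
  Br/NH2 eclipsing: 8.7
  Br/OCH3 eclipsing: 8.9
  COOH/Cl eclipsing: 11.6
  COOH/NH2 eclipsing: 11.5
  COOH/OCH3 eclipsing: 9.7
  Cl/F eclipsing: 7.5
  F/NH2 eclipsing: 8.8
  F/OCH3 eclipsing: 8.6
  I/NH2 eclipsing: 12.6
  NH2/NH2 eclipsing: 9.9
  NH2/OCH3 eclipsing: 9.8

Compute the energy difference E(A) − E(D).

A is eclipsed. NH2 at 0° is eclipsed with COOH at 0° (11.5); Cl at 120° is eclipsed with F at 120° (7.5); OCH3 at 240° is eclipsed with Br at 240° (8.9). Total 27.9 kJ/mol.
D is eclipsed. NH2 at 0° is eclipsed with Br at 0° (8.7); Cl at 120° is eclipsed with COOH at 120° (11.6); OCH3 at 240° is eclipsed with F at 240° (8.6). Total 28.9 kJ/mol.
E(A) − E(D) = 27.9 − 28.9 = -1.0 kJ/mol.

-1.0 kJ/mol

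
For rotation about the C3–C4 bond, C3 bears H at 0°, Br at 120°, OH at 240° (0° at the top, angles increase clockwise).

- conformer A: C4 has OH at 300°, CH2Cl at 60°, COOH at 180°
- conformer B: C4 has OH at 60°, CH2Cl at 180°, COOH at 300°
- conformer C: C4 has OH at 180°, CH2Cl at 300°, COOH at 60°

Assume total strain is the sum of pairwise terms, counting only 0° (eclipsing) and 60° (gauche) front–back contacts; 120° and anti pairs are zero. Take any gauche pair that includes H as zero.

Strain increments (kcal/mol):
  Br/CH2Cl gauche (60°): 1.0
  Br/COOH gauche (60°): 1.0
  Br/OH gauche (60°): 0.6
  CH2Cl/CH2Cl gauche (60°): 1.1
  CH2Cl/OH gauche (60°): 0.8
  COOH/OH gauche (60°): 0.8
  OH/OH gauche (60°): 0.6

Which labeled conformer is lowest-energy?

C

A is staggered. Br at 120° is gauche with CH2Cl at 60° (1.0); Br at 120° is gauche with COOH at 180° (1.0); OH at 240° is gauche with OH at 300° (0.6); OH at 240° is gauche with COOH at 180° (0.8). Total 3.4 kcal/mol.
B is staggered. Br at 120° is gauche with OH at 60° (0.6); Br at 120° is gauche with CH2Cl at 180° (1.0); OH at 240° is gauche with CH2Cl at 180° (0.8); OH at 240° is gauche with COOH at 300° (0.8). Total 3.2 kcal/mol.
C is staggered. Br at 120° is gauche with OH at 180° (0.6); Br at 120° is gauche with COOH at 60° (1.0); OH at 240° is gauche with OH at 180° (0.6); OH at 240° is gauche with CH2Cl at 300° (0.8). Total 3.0 kcal/mol.
C has the lowest total (3.0 kcal/mol).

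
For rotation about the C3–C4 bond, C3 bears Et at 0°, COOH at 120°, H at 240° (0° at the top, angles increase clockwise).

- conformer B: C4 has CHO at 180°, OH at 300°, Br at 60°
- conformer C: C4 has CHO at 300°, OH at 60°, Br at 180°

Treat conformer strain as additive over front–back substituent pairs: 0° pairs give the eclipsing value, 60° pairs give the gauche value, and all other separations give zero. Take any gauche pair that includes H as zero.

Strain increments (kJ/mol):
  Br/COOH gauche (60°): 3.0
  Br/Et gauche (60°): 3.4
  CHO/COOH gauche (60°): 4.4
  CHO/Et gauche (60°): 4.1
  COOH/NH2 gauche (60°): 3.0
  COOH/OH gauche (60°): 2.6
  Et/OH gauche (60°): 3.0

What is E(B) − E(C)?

B is staggered. Et at 0° is gauche with OH at 300° (3.0); Et at 0° is gauche with Br at 60° (3.4); COOH at 120° is gauche with CHO at 180° (4.4); COOH at 120° is gauche with Br at 60° (3.0). Total 13.8 kJ/mol.
C is staggered. Et at 0° is gauche with CHO at 300° (4.1); Et at 0° is gauche with OH at 60° (3.0); COOH at 120° is gauche with OH at 60° (2.6); COOH at 120° is gauche with Br at 180° (3.0). Total 12.7 kJ/mol.
E(B) − E(C) = 13.8 − 12.7 = +1.1 kJ/mol.

+1.1 kJ/mol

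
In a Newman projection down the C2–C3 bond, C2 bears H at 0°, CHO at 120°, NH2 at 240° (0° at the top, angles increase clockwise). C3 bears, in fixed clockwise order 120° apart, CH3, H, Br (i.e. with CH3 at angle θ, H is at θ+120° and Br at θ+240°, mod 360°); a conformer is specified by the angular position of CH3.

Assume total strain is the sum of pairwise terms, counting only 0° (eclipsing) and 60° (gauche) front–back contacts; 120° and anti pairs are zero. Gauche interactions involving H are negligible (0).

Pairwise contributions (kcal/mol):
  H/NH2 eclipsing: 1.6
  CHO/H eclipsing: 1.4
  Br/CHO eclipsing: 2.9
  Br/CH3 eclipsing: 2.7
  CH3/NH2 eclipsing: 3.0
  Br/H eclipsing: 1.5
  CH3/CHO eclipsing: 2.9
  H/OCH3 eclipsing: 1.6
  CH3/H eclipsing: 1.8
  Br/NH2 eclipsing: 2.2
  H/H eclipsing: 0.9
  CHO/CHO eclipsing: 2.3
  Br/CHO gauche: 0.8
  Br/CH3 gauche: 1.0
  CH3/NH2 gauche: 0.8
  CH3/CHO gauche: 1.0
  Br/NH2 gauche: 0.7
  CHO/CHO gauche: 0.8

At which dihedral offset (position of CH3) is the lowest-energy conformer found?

CH3 at 0° is eclipsed. H at 0° is eclipsed with CH3 at 0° (1.8); CHO at 120° is eclipsed with H at 120° (1.4); NH2 at 240° is eclipsed with Br at 240° (2.2). Total 5.4 kcal/mol.
CH3 at 60° is staggered. CHO at 120° is gauche with CH3 at 60° (1.0); NH2 at 240° is gauche with Br at 300° (0.7). Total 1.7 kcal/mol.
CH3 at 120° is eclipsed. H at 0° is eclipsed with Br at 0° (1.5); CHO at 120° is eclipsed with CH3 at 120° (2.9); NH2 at 240° is eclipsed with H at 240° (1.6). Total 6.0 kcal/mol.
CH3 at 180° is staggered. CHO at 120° is gauche with CH3 at 180° (1.0); CHO at 120° is gauche with Br at 60° (0.8); NH2 at 240° is gauche with CH3 at 180° (0.8). Total 2.6 kcal/mol.
CH3 at 240° is eclipsed. H at 0° is eclipsed with H at 0° (0.9); CHO at 120° is eclipsed with Br at 120° (2.9); NH2 at 240° is eclipsed with CH3 at 240° (3.0). Total 6.8 kcal/mol.
CH3 at 300° is staggered. CHO at 120° is gauche with Br at 180° (0.8); NH2 at 240° is gauche with CH3 at 300° (0.8); NH2 at 240° is gauche with Br at 180° (0.7). Total 2.3 kcal/mol.
The minimum (1.7 kcal/mol) occurs with CH3 at 60°.

60°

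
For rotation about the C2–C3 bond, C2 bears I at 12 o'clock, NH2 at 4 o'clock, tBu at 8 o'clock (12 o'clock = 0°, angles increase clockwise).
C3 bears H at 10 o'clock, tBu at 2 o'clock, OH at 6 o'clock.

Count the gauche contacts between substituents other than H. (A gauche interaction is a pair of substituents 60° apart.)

Non-H gauche pairs: I(0°)/tBu(60°); NH2(120°)/tBu(60°); NH2(120°)/OH(180°); tBu(240°)/OH(180°) — 4 interactions.

4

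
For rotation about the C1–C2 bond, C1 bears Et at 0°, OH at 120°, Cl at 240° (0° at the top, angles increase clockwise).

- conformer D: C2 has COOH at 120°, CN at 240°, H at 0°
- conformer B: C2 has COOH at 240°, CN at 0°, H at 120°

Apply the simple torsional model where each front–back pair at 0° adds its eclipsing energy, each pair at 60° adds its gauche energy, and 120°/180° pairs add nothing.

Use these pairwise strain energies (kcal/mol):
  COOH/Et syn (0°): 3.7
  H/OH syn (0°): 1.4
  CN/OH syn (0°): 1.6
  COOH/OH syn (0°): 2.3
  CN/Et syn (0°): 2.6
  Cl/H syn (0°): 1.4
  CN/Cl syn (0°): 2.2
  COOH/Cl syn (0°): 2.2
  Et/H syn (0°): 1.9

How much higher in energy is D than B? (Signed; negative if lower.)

D (eclipsed): Et(0°)/H(0°) eclipsed 1.9; OH(120°)/COOH(120°) eclipsed 2.3; Cl(240°)/CN(240°) eclipsed 2.2 → 6.4 kcal/mol.
B (eclipsed): Et(0°)/CN(0°) eclipsed 2.6; OH(120°)/H(120°) eclipsed 1.4; Cl(240°)/COOH(240°) eclipsed 2.2 → 6.2 kcal/mol.
E(D) − E(B) = 6.4 − 6.2 = +0.2 kcal/mol.

+0.2 kcal/mol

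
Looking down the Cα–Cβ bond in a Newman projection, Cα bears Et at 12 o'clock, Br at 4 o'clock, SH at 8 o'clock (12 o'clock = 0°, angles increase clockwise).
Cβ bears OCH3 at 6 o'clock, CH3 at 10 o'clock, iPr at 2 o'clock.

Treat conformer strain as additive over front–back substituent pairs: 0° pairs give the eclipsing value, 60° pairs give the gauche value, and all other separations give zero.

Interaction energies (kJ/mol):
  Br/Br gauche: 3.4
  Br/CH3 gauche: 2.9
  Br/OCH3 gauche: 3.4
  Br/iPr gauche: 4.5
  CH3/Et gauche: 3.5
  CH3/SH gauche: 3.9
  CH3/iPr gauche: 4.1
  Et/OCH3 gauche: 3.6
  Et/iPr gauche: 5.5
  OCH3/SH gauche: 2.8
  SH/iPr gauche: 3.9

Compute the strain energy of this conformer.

This conformer (staggered): Et–CH3 gauche, Et–iPr gauche, Br–OCH3 gauche, Br–iPr gauche, SH–OCH3 gauche, SH–CH3 gauche; 3.5 + 5.5 + 3.4 + 4.5 + 2.8 + 3.9 = 23.6 kJ/mol.

23.6 kJ/mol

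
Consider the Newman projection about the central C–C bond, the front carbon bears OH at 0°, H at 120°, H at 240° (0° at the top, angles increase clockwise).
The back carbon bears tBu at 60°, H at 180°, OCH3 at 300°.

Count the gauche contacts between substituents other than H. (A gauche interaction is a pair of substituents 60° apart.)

Non-H gauche pairs: OH(0°)/tBu(60°); OH(0°)/OCH3(300°) — 2 interactions.

2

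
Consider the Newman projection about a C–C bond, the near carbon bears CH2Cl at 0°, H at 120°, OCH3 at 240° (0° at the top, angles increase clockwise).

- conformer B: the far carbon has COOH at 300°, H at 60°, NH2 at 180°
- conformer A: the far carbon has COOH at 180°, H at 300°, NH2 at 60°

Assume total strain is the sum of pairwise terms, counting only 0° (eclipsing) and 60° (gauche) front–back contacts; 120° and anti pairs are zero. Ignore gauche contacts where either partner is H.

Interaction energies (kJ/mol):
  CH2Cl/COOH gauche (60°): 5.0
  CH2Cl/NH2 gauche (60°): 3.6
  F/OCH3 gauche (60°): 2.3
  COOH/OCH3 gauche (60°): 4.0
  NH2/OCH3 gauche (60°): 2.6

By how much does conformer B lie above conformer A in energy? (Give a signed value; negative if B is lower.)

+4.0 kJ/mol

B (staggered): CH2Cl(0°)/COOH(300°) gauche 5.0; OCH3(240°)/COOH(300°) gauche 4.0; OCH3(240°)/NH2(180°) gauche 2.6 → 11.6 kJ/mol.
A (staggered): CH2Cl(0°)/NH2(60°) gauche 3.6; OCH3(240°)/COOH(180°) gauche 4.0 → 7.6 kJ/mol.
E(B) − E(A) = 11.6 − 7.6 = +4.0 kJ/mol.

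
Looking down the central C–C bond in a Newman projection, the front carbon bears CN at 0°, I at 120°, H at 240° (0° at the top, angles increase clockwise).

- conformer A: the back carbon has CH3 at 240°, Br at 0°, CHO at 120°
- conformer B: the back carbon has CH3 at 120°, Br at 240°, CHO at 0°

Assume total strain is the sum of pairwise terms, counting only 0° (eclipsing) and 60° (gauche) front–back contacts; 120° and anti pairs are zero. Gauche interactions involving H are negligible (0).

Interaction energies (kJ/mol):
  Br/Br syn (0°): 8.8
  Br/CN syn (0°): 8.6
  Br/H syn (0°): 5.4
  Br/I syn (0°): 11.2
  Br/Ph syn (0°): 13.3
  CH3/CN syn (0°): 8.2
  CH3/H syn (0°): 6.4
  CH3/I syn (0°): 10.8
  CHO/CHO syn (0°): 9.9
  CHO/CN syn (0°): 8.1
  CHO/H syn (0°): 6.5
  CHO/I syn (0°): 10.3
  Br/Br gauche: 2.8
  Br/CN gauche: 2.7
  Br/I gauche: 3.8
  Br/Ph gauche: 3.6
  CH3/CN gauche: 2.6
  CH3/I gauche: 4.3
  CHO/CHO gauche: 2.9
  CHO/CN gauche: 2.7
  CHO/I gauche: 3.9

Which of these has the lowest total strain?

B

A is eclipsed. CN at 0° is eclipsed with Br at 0° (8.6); I at 120° is eclipsed with CHO at 120° (10.3); H at 240° is eclipsed with CH3 at 240° (6.4). Total 25.3 kJ/mol.
B is eclipsed. CN at 0° is eclipsed with CHO at 0° (8.1); I at 120° is eclipsed with CH3 at 120° (10.8); H at 240° is eclipsed with Br at 240° (5.4). Total 24.3 kJ/mol.
B has the lowest total (24.3 kJ/mol).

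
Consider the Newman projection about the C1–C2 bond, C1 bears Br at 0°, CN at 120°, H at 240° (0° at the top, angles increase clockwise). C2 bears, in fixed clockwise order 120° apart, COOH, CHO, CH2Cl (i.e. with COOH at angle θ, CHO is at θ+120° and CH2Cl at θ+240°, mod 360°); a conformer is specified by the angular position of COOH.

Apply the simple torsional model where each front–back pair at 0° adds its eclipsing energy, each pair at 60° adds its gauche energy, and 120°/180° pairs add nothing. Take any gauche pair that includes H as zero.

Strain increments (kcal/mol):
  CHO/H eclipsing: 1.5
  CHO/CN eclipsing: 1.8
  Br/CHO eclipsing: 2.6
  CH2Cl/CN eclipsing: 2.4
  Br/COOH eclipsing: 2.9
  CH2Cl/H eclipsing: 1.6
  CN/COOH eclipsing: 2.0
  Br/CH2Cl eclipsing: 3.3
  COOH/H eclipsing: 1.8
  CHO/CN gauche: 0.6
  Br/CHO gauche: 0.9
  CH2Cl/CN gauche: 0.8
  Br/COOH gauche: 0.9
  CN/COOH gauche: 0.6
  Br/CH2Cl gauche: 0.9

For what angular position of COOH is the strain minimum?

COOH at 0° (eclipsed): Br(0°)/COOH(0°) eclipsed 2.9; CN(120°)/CHO(120°) eclipsed 1.8; H(240°)/CH2Cl(240°) eclipsed 1.6 → 6.3 kcal/mol.
COOH at 60° (staggered): Br(0°)/COOH(60°) gauche 0.9; Br(0°)/CH2Cl(300°) gauche 0.9; CN(120°)/COOH(60°) gauche 0.6; CN(120°)/CHO(180°) gauche 0.6 → 3.0 kcal/mol.
COOH at 120° (eclipsed): Br(0°)/CH2Cl(0°) eclipsed 3.3; CN(120°)/COOH(120°) eclipsed 2.0; H(240°)/CHO(240°) eclipsed 1.5 → 6.8 kcal/mol.
COOH at 180° (staggered): Br(0°)/CHO(300°) gauche 0.9; Br(0°)/CH2Cl(60°) gauche 0.9; CN(120°)/COOH(180°) gauche 0.6; CN(120°)/CH2Cl(60°) gauche 0.8 → 3.2 kcal/mol.
COOH at 240° (eclipsed): Br(0°)/CHO(0°) eclipsed 2.6; CN(120°)/CH2Cl(120°) eclipsed 2.4; H(240°)/COOH(240°) eclipsed 1.8 → 6.8 kcal/mol.
COOH at 300° (staggered): Br(0°)/COOH(300°) gauche 0.9; Br(0°)/CHO(60°) gauche 0.9; CN(120°)/CHO(60°) gauche 0.6; CN(120°)/CH2Cl(180°) gauche 0.8 → 3.2 kcal/mol.
The minimum (3.0 kcal/mol) occurs with COOH at 60°.

60°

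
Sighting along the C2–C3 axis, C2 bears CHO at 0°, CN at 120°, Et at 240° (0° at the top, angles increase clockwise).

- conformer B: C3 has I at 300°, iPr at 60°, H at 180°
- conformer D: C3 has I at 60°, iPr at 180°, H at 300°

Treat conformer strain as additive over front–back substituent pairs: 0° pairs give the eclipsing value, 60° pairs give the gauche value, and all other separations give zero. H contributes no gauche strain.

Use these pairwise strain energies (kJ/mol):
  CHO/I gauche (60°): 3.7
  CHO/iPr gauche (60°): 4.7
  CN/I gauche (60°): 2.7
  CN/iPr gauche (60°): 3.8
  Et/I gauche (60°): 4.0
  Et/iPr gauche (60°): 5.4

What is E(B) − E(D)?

+0.6 kJ/mol

B (staggered): CHO–I gauche, CHO–iPr gauche, CN–iPr gauche, Et–I gauche; 3.7 + 4.7 + 3.8 + 4.0 = 16.2 kJ/mol.
D (staggered): CHO–I gauche, CN–I gauche, CN–iPr gauche, Et–iPr gauche; 3.7 + 2.7 + 3.8 + 5.4 = 15.6 kJ/mol.
E(B) − E(D) = 16.2 − 15.6 = +0.6 kJ/mol.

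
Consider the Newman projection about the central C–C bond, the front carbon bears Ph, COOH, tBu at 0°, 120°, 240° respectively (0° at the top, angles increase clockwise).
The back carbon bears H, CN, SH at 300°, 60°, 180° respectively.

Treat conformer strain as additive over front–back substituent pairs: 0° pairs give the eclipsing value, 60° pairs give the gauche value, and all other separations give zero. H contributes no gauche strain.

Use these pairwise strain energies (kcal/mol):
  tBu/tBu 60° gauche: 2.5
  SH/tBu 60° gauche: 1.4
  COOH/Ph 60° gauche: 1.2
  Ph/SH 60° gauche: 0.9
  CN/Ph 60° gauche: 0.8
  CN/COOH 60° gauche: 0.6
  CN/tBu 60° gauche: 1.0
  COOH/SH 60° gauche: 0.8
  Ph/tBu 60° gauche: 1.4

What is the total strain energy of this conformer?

3.6 kcal/mol

This conformer (staggered): Ph–CN gauche, COOH–CN gauche, COOH–SH gauche, tBu–SH gauche; 0.8 + 0.6 + 0.8 + 1.4 = 3.6 kcal/mol.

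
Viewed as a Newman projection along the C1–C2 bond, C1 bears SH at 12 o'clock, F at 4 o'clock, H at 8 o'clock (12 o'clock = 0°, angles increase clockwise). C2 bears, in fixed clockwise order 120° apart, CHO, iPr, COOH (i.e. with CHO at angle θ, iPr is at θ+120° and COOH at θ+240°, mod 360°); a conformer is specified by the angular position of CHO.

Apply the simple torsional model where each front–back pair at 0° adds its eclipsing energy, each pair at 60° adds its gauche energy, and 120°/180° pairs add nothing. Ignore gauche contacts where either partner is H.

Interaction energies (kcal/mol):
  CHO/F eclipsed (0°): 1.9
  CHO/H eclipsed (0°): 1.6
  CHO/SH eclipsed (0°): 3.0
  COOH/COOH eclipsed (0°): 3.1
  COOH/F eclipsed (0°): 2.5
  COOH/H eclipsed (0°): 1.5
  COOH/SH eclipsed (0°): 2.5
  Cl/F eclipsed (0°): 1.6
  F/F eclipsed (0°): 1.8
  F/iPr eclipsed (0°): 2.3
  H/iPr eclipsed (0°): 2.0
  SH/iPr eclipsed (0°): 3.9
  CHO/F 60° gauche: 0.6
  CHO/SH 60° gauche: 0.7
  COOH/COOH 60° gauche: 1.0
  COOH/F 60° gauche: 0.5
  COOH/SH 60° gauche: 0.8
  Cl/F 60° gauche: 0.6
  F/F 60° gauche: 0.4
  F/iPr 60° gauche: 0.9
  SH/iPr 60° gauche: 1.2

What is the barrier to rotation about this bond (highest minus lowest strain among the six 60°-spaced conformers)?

CHO at 0° (eclipsed): SH–CHO eclipsed, F–iPr eclipsed, H–COOH eclipsed; 3.0 + 2.3 + 1.5 = 6.8 kcal/mol.
CHO at 60° (staggered): SH–CHO gauche, SH–COOH gauche, F–CHO gauche, F–iPr gauche; 0.7 + 0.8 + 0.6 + 0.9 = 3.0 kcal/mol.
CHO at 120° (eclipsed): SH–COOH eclipsed, F–CHO eclipsed, H–iPr eclipsed; 2.5 + 1.9 + 2.0 = 6.4 kcal/mol.
CHO at 180° (staggered): SH–iPr gauche, SH–COOH gauche, F–CHO gauche, F–COOH gauche; 1.2 + 0.8 + 0.6 + 0.5 = 3.1 kcal/mol.
CHO at 240° (eclipsed): SH–iPr eclipsed, F–COOH eclipsed, H–CHO eclipsed; 3.9 + 2.5 + 1.6 = 8.0 kcal/mol.
CHO at 300° (staggered): SH–CHO gauche, SH–iPr gauche, F–iPr gauche, F–COOH gauche; 0.7 + 1.2 + 0.9 + 0.5 = 3.3 kcal/mol.
Max at 240° (8.0 kcal/mol), min at 60° (3.0 kcal/mol); barrier = 5.0 kcal/mol.

5.0 kcal/mol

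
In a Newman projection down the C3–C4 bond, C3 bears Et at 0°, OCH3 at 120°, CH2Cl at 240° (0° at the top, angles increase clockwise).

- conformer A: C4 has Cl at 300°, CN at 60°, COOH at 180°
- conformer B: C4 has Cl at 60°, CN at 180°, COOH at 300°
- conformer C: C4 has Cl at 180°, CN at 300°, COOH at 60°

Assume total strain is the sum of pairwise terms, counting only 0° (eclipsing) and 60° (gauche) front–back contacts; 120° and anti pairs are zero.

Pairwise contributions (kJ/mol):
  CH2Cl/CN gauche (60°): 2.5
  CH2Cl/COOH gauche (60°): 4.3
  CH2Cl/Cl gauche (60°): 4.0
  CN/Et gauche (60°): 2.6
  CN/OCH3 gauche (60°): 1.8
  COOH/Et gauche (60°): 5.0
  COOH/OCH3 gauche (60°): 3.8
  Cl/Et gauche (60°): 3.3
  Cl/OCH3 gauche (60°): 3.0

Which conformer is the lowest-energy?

A

A (staggered): Et(0°)/Cl(300°) gauche 3.3; Et(0°)/CN(60°) gauche 2.6; OCH3(120°)/CN(60°) gauche 1.8; OCH3(120°)/COOH(180°) gauche 3.8; CH2Cl(240°)/Cl(300°) gauche 4.0; CH2Cl(240°)/COOH(180°) gauche 4.3 → 19.8 kJ/mol.
B (staggered): Et(0°)/Cl(60°) gauche 3.3; Et(0°)/COOH(300°) gauche 5.0; OCH3(120°)/Cl(60°) gauche 3.0; OCH3(120°)/CN(180°) gauche 1.8; CH2Cl(240°)/CN(180°) gauche 2.5; CH2Cl(240°)/COOH(300°) gauche 4.3 → 19.9 kJ/mol.
C (staggered): Et(0°)/CN(300°) gauche 2.6; Et(0°)/COOH(60°) gauche 5.0; OCH3(120°)/Cl(180°) gauche 3.0; OCH3(120°)/COOH(60°) gauche 3.8; CH2Cl(240°)/Cl(180°) gauche 4.0; CH2Cl(240°)/CN(300°) gauche 2.5 → 20.9 kJ/mol.
A has the lowest total (19.8 kJ/mol).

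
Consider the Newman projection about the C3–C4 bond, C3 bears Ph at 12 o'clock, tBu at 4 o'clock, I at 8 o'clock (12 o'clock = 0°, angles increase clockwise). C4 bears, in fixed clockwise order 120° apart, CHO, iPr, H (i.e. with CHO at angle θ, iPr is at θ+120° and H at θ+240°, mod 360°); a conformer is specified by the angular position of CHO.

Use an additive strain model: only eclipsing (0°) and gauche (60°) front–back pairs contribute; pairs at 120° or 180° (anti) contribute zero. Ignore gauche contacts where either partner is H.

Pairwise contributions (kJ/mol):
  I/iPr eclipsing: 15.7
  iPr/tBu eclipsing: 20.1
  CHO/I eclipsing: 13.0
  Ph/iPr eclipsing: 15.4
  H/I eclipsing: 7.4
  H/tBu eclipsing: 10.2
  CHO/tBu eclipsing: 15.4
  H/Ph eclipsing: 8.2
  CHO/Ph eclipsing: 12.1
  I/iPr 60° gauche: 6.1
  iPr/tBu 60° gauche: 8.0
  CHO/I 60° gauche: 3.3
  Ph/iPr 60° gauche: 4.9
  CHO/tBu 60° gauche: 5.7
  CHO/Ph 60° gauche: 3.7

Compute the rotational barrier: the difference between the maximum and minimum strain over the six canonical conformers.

CHO at 0° (eclipsed): Ph(0°)/CHO(0°) eclipsed 12.1; tBu(120°)/iPr(120°) eclipsed 20.1; I(240°)/H(240°) eclipsed 7.4 → 39.6 kJ/mol.
CHO at 60° (staggered): Ph(0°)/CHO(60°) gauche 3.7; tBu(120°)/CHO(60°) gauche 5.7; tBu(120°)/iPr(180°) gauche 8.0; I(240°)/iPr(180°) gauche 6.1 → 23.5 kJ/mol.
CHO at 120° (eclipsed): Ph(0°)/H(0°) eclipsed 8.2; tBu(120°)/CHO(120°) eclipsed 15.4; I(240°)/iPr(240°) eclipsed 15.7 → 39.3 kJ/mol.
CHO at 180° (staggered): Ph(0°)/iPr(300°) gauche 4.9; tBu(120°)/CHO(180°) gauche 5.7; I(240°)/CHO(180°) gauche 3.3; I(240°)/iPr(300°) gauche 6.1 → 20.0 kJ/mol.
CHO at 240° (eclipsed): Ph(0°)/iPr(0°) eclipsed 15.4; tBu(120°)/H(120°) eclipsed 10.2; I(240°)/CHO(240°) eclipsed 13.0 → 38.6 kJ/mol.
CHO at 300° (staggered): Ph(0°)/CHO(300°) gauche 3.7; Ph(0°)/iPr(60°) gauche 4.9; tBu(120°)/iPr(60°) gauche 8.0; I(240°)/CHO(300°) gauche 3.3 → 19.9 kJ/mol.
Max at 0° (39.6 kJ/mol), min at 300° (19.9 kJ/mol); barrier = 19.7 kJ/mol.

19.7 kJ/mol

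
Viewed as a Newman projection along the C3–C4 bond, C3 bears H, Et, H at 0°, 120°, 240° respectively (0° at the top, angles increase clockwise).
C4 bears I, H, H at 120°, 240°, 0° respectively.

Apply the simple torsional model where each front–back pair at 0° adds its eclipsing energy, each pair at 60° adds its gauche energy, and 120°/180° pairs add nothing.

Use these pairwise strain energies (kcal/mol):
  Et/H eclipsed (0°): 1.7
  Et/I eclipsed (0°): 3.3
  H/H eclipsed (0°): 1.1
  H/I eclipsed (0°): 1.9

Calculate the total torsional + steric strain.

5.5 kcal/mol

This conformer (eclipsed): H(0°)/H(0°) eclipsed 1.1; Et(120°)/I(120°) eclipsed 3.3; H(240°)/H(240°) eclipsed 1.1 → 5.5 kcal/mol.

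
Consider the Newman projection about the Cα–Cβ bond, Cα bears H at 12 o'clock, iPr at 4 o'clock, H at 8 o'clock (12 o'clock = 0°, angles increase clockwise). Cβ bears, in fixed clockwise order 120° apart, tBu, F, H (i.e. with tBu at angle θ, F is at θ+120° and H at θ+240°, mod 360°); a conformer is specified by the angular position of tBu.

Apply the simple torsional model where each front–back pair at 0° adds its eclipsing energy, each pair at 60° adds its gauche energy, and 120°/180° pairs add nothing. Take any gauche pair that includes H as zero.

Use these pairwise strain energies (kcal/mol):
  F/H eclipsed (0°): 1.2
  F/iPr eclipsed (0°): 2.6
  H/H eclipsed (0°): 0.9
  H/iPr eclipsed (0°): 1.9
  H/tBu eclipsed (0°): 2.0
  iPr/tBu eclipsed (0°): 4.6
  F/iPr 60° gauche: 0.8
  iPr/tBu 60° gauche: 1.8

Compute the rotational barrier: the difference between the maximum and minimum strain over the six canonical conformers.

tBu at 0° (eclipsed): H(0°)/tBu(0°) eclipsed 2.0; iPr(120°)/F(120°) eclipsed 2.6; H(240°)/H(240°) eclipsed 0.9 → 5.5 kcal/mol.
tBu at 60° (staggered): iPr(120°)/tBu(60°) gauche 1.8; iPr(120°)/F(180°) gauche 0.8 → 2.6 kcal/mol.
tBu at 120° (eclipsed): H(0°)/H(0°) eclipsed 0.9; iPr(120°)/tBu(120°) eclipsed 4.6; H(240°)/F(240°) eclipsed 1.2 → 6.7 kcal/mol.
tBu at 180° (staggered): iPr(120°)/tBu(180°) gauche 1.8 → 1.8 kcal/mol.
tBu at 240° (eclipsed): H(0°)/F(0°) eclipsed 1.2; iPr(120°)/H(120°) eclipsed 1.9; H(240°)/tBu(240°) eclipsed 2.0 → 5.1 kcal/mol.
tBu at 300° (staggered): iPr(120°)/F(60°) gauche 0.8 → 0.8 kcal/mol.
Max at 120° (6.7 kcal/mol), min at 300° (0.8 kcal/mol); barrier = 5.9 kcal/mol.

5.9 kcal/mol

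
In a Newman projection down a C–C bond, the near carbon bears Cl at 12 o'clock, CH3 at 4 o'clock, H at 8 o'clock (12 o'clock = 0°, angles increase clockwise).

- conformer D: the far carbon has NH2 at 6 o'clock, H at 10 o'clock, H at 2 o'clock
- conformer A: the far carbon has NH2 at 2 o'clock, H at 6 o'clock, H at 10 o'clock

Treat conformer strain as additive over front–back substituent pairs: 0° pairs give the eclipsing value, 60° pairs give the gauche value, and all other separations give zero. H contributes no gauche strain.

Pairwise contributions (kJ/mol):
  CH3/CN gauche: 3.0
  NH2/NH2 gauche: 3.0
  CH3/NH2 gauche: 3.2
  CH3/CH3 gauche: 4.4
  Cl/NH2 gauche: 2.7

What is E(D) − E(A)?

D is staggered. CH3 at 120° is gauche with NH2 at 180° (3.2). Total 3.2 kJ/mol.
A is staggered. Cl at 0° is gauche with NH2 at 60° (2.7); CH3 at 120° is gauche with NH2 at 60° (3.2). Total 5.9 kJ/mol.
E(D) − E(A) = 3.2 − 5.9 = -2.7 kJ/mol.

-2.7 kJ/mol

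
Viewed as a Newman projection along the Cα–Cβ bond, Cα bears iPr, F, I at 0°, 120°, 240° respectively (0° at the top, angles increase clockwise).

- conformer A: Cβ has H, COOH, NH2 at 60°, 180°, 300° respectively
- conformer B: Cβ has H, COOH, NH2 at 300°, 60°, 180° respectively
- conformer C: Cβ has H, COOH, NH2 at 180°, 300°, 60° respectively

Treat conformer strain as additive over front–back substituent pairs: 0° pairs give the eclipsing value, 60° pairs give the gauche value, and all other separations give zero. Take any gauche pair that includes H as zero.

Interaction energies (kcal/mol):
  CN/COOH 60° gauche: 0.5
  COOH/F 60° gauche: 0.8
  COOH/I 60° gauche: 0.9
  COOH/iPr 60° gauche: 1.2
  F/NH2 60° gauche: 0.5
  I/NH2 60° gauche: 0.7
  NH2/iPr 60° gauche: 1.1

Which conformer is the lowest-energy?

A (staggered): iPr(0°)/NH2(300°) gauche 1.1; F(120°)/COOH(180°) gauche 0.8; I(240°)/COOH(180°) gauche 0.9; I(240°)/NH2(300°) gauche 0.7 → 3.5 kcal/mol.
B (staggered): iPr(0°)/COOH(60°) gauche 1.2; F(120°)/COOH(60°) gauche 0.8; F(120°)/NH2(180°) gauche 0.5; I(240°)/NH2(180°) gauche 0.7 → 3.2 kcal/mol.
C (staggered): iPr(0°)/COOH(300°) gauche 1.2; iPr(0°)/NH2(60°) gauche 1.1; F(120°)/NH2(60°) gauche 0.5; I(240°)/COOH(300°) gauche 0.9 → 3.7 kcal/mol.
B has the lowest total (3.2 kcal/mol).

B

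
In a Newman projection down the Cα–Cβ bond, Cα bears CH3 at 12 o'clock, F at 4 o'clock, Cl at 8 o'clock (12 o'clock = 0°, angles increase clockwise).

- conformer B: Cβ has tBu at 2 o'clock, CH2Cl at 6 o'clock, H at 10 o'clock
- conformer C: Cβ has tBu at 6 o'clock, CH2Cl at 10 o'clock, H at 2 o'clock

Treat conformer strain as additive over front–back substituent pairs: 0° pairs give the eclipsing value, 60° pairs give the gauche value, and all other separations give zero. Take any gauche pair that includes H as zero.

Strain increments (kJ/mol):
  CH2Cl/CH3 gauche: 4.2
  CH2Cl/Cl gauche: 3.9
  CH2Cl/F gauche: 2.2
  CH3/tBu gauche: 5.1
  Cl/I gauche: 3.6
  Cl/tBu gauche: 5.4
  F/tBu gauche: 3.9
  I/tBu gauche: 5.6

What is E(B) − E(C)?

-2.3 kJ/mol

B (staggered): CH3–tBu gauche, F–tBu gauche, F–CH2Cl gauche, Cl–CH2Cl gauche; 5.1 + 3.9 + 2.2 + 3.9 = 15.1 kJ/mol.
C (staggered): CH3–CH2Cl gauche, F–tBu gauche, Cl–tBu gauche, Cl–CH2Cl gauche; 4.2 + 3.9 + 5.4 + 3.9 = 17.4 kJ/mol.
E(B) − E(C) = 15.1 − 17.4 = -2.3 kJ/mol.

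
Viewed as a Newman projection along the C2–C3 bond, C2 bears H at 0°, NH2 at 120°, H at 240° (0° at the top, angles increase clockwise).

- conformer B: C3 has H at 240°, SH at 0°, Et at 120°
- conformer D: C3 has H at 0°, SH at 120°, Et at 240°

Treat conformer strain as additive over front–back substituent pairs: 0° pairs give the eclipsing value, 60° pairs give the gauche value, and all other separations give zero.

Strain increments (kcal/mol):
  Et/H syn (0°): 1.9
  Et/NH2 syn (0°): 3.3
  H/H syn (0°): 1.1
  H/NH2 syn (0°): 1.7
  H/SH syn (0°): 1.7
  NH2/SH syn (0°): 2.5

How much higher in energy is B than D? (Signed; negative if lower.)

+0.6 kcal/mol

B (eclipsed): H(0°)/SH(0°) eclipsed 1.7; NH2(120°)/Et(120°) eclipsed 3.3; H(240°)/H(240°) eclipsed 1.1 → 6.1 kcal/mol.
D (eclipsed): H(0°)/H(0°) eclipsed 1.1; NH2(120°)/SH(120°) eclipsed 2.5; H(240°)/Et(240°) eclipsed 1.9 → 5.5 kcal/mol.
E(B) − E(D) = 6.1 − 5.5 = +0.6 kcal/mol.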